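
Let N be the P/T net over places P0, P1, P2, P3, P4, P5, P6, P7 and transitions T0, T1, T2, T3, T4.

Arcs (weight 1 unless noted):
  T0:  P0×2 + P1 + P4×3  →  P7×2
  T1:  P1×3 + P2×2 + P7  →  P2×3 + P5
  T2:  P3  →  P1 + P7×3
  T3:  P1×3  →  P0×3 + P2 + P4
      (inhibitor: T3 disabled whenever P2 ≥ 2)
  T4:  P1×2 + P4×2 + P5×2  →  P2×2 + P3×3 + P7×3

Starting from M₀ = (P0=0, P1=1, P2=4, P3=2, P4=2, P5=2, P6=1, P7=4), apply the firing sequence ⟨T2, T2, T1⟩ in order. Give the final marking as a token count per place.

(P0=0, P1=0, P2=5, P3=0, P4=2, P5=3, P6=1, P7=9)

step 1: fire T2:  (P0=0, P1=1, P2=4, P3=2, P4=2, P5=2, P6=1, P7=4) → (P0=0, P1=2, P2=4, P3=1, P4=2, P5=2, P6=1, P7=7)
step 2: fire T2:  (P0=0, P1=2, P2=4, P3=1, P4=2, P5=2, P6=1, P7=7) → (P0=0, P1=3, P2=4, P3=0, P4=2, P5=2, P6=1, P7=10)
step 3: fire T1:  (P0=0, P1=3, P2=4, P3=0, P4=2, P5=2, P6=1, P7=10) → (P0=0, P1=0, P2=5, P3=0, P4=2, P5=3, P6=1, P7=9)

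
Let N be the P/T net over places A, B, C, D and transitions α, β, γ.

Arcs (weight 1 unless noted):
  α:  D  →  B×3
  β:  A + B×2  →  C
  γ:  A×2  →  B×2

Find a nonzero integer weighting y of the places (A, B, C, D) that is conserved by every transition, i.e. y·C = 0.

y = (A:1, B:1, C:3, D:3)

Incidence matrix C (rows=places, cols=transitions):
        α    β    γ
    A   0   -1   -2
    B   3   -2    2
    C   0    1    0
    D  -1    0    0

Candidate y = [1, 1, 3, 3]; check y·C column-wise:
  col α: 1·0 + 1·3 + 3·0 + 3·-1 = 0
  col β: 1·-1 + 1·-2 + 3·1 + 3·0 = 0
  col γ: 1·-2 + 1·2 + 3·0 + 3·0 = 0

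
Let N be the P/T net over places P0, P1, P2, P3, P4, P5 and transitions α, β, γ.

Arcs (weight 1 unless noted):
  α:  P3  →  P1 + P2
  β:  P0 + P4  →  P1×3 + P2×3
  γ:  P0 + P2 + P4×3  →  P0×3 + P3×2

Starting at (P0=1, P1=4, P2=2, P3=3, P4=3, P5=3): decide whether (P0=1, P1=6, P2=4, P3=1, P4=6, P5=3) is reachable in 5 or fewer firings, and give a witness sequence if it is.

depth 0: 1 marking
depth 1: 4 markings reached so far
depth 2: 7 markings reached so far
depth 3: 10 markings reached so far
depth 4: 12 markings reached so far
depth 5: 13 markings reached so far
target is not among the 13 markings reachable within 5 steps

NO — not reachable within 5 firings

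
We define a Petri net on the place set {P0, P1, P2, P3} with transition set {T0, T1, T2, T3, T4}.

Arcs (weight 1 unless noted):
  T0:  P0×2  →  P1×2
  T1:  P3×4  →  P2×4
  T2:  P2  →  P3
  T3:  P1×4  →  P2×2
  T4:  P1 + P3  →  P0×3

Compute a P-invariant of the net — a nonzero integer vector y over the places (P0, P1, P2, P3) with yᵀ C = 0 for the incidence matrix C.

y = (P0:1, P1:1, P2:2, P3:2)

Incidence matrix C (rows=places, cols=transitions):
       T0   T1   T2   T3   T4
   P0  -2    0    0    0    3
   P1   2    0    0   -4   -1
   P2   0    4   -1    2    0
   P3   0   -4    1    0   -1

Candidate y = [1, 1, 2, 2]; check y·C column-wise:
  col T0: 1·-2 + 1·2 + 2·0 + 2·0 = 0
  col T1: 1·0 + 1·0 + 2·4 + 2·-4 = 0
  col T2: 1·0 + 1·0 + 2·-1 + 2·1 = 0
  col T3: 1·0 + 1·-4 + 2·2 + 2·0 = 0
  col T4: 1·3 + 1·-1 + 2·0 + 2·-1 = 0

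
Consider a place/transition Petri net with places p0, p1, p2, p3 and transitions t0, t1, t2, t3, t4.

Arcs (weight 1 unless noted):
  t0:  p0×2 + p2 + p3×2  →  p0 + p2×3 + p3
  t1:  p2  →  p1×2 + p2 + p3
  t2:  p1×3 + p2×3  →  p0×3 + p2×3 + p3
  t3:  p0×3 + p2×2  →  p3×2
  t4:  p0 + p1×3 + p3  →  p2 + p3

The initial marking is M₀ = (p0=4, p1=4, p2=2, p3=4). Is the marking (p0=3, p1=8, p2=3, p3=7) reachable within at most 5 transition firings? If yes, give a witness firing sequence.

NO — not reachable within 5 firings

depth 0: 1 marking
depth 1: 5 markings reached so far
depth 2: 14 markings reached so far
depth 3: 29 markings reached so far
depth 4: 52 markings reached so far
depth 5: 82 markings reached so far
target is not among the 82 markings reachable within 5 steps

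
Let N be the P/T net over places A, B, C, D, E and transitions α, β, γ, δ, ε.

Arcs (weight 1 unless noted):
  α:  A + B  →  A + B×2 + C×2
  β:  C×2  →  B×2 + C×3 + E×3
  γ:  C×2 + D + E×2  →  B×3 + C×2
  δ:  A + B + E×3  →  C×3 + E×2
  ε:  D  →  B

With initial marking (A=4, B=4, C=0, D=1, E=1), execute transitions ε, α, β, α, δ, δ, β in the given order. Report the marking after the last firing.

(A=2, B=9, C=12, D=0, E=5)

step 1: fire ε:  (A=4, B=4, C=0, D=1, E=1) → (A=4, B=5, C=0, D=0, E=1)
step 2: fire α:  (A=4, B=5, C=0, D=0, E=1) → (A=4, B=6, C=2, D=0, E=1)
step 3: fire β:  (A=4, B=6, C=2, D=0, E=1) → (A=4, B=8, C=3, D=0, E=4)
step 4: fire α:  (A=4, B=8, C=3, D=0, E=4) → (A=4, B=9, C=5, D=0, E=4)
step 5: fire δ:  (A=4, B=9, C=5, D=0, E=4) → (A=3, B=8, C=8, D=0, E=3)
step 6: fire δ:  (A=3, B=8, C=8, D=0, E=3) → (A=2, B=7, C=11, D=0, E=2)
step 7: fire β:  (A=2, B=7, C=11, D=0, E=2) → (A=2, B=9, C=12, D=0, E=5)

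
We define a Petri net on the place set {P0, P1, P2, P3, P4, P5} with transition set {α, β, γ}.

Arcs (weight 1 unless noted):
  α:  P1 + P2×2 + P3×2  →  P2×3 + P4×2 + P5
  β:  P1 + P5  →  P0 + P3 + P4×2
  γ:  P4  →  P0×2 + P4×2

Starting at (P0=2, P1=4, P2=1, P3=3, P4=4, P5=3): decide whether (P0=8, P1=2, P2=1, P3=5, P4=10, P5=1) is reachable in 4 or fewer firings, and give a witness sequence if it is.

YES — reachable via ⟨β, β, γ, γ⟩ (4 firings)

step 1: fire β:  (P0=2, P1=4, P2=1, P3=3, P4=4, P5=3) → (P0=3, P1=3, P2=1, P3=4, P4=6, P5=2)
step 2: fire β:  (P0=3, P1=3, P2=1, P3=4, P4=6, P5=2) → (P0=4, P1=2, P2=1, P3=5, P4=8, P5=1)
step 3: fire γ:  (P0=4, P1=2, P2=1, P3=5, P4=8, P5=1) → (P0=6, P1=2, P2=1, P3=5, P4=9, P5=1)
step 4: fire γ:  (P0=6, P1=2, P2=1, P3=5, P4=9, P5=1) → (P0=8, P1=2, P2=1, P3=5, P4=10, P5=1)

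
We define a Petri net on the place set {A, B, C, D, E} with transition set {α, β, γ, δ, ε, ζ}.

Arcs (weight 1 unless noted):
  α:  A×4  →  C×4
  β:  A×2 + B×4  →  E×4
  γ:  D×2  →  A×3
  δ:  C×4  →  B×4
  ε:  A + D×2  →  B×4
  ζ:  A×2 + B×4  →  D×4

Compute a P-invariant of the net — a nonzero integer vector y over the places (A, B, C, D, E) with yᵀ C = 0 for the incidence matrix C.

Incidence matrix C (rows=places, cols=transitions):
        α    β    γ    δ    ε    ζ
    A  -4   -2    3    0   -1   -2
    B   0   -4    0    4    4   -4
    C   4    0    0   -4    0    0
    D   0    0   -2    0   -2    4
    E   0    4    0    0    0    0

Candidate y = [2, 2, 2, 3, 3]; check y·C column-wise:
  col α: 2·-4 + 2·0 + 2·4 + 3·0 + 3·0 = 0
  col β: 2·-2 + 2·-4 + 2·0 + 3·0 + 3·4 = 0
  col γ: 2·3 + 2·0 + 2·0 + 3·-2 + 3·0 = 0
  col δ: 2·0 + 2·4 + 2·-4 + 3·0 + 3·0 = 0
  col ε: 2·-1 + 2·4 + 2·0 + 3·-2 + 3·0 = 0
  col ζ: 2·-2 + 2·-4 + 2·0 + 3·4 + 3·0 = 0

y = (A:2, B:2, C:2, D:3, E:3)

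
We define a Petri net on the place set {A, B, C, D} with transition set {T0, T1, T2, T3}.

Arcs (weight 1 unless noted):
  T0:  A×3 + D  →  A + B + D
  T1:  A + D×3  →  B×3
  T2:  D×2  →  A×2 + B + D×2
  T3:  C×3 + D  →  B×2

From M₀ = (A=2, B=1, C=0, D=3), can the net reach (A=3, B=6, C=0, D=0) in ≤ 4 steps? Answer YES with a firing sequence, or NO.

NO — not reachable within 4 firings

depth 0: 1 marking
depth 1: 3 markings reached so far
depth 2: 6 markings reached so far
depth 3: 10 markings reached so far
depth 4: 15 markings reached so far
target is not among the 15 markings reachable within 4 steps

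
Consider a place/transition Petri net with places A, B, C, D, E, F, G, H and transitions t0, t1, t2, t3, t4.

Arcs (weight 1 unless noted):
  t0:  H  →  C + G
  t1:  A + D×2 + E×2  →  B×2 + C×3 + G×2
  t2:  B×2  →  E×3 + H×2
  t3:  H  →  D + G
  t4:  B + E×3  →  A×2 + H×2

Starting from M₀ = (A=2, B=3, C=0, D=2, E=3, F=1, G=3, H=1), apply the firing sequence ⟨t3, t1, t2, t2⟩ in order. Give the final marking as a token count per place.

(A=1, B=1, C=3, D=1, E=7, F=1, G=6, H=4)

step 1: fire t3:  (A=2, B=3, C=0, D=2, E=3, F=1, G=3, H=1) → (A=2, B=3, C=0, D=3, E=3, F=1, G=4, H=0)
step 2: fire t1:  (A=2, B=3, C=0, D=3, E=3, F=1, G=4, H=0) → (A=1, B=5, C=3, D=1, E=1, F=1, G=6, H=0)
step 3: fire t2:  (A=1, B=5, C=3, D=1, E=1, F=1, G=6, H=0) → (A=1, B=3, C=3, D=1, E=4, F=1, G=6, H=2)
step 4: fire t2:  (A=1, B=3, C=3, D=1, E=4, F=1, G=6, H=2) → (A=1, B=1, C=3, D=1, E=7, F=1, G=6, H=4)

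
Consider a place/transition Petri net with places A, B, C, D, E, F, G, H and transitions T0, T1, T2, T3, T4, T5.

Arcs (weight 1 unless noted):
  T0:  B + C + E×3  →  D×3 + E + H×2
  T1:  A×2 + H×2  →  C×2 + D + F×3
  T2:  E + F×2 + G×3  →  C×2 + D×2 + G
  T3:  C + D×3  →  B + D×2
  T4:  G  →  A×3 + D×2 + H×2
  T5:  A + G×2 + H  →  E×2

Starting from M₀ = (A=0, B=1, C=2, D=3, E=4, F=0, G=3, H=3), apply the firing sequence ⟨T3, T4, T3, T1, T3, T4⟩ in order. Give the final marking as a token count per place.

step 1: fire T3:  (A=0, B=1, C=2, D=3, E=4, F=0, G=3, H=3) → (A=0, B=2, C=1, D=2, E=4, F=0, G=3, H=3)
step 2: fire T4:  (A=0, B=2, C=1, D=2, E=4, F=0, G=3, H=3) → (A=3, B=2, C=1, D=4, E=4, F=0, G=2, H=5)
step 3: fire T3:  (A=3, B=2, C=1, D=4, E=4, F=0, G=2, H=5) → (A=3, B=3, C=0, D=3, E=4, F=0, G=2, H=5)
step 4: fire T1:  (A=3, B=3, C=0, D=3, E=4, F=0, G=2, H=5) → (A=1, B=3, C=2, D=4, E=4, F=3, G=2, H=3)
step 5: fire T3:  (A=1, B=3, C=2, D=4, E=4, F=3, G=2, H=3) → (A=1, B=4, C=1, D=3, E=4, F=3, G=2, H=3)
step 6: fire T4:  (A=1, B=4, C=1, D=3, E=4, F=3, G=2, H=3) → (A=4, B=4, C=1, D=5, E=4, F=3, G=1, H=5)

(A=4, B=4, C=1, D=5, E=4, F=3, G=1, H=5)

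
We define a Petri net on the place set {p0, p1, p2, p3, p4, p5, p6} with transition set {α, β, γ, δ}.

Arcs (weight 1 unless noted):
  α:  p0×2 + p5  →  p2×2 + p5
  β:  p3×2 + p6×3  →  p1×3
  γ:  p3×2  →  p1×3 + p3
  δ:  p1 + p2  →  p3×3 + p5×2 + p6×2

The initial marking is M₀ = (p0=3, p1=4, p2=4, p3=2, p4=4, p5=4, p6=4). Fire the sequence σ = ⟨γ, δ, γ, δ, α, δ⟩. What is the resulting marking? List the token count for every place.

(p0=1, p1=7, p2=3, p3=9, p4=4, p5=10, p6=10)

step 1: fire γ:  (p0=3, p1=4, p2=4, p3=2, p4=4, p5=4, p6=4) → (p0=3, p1=7, p2=4, p3=1, p4=4, p5=4, p6=4)
step 2: fire δ:  (p0=3, p1=7, p2=4, p3=1, p4=4, p5=4, p6=4) → (p0=3, p1=6, p2=3, p3=4, p4=4, p5=6, p6=6)
step 3: fire γ:  (p0=3, p1=6, p2=3, p3=4, p4=4, p5=6, p6=6) → (p0=3, p1=9, p2=3, p3=3, p4=4, p5=6, p6=6)
step 4: fire δ:  (p0=3, p1=9, p2=3, p3=3, p4=4, p5=6, p6=6) → (p0=3, p1=8, p2=2, p3=6, p4=4, p5=8, p6=8)
step 5: fire α:  (p0=3, p1=8, p2=2, p3=6, p4=4, p5=8, p6=8) → (p0=1, p1=8, p2=4, p3=6, p4=4, p5=8, p6=8)
step 6: fire δ:  (p0=1, p1=8, p2=4, p3=6, p4=4, p5=8, p6=8) → (p0=1, p1=7, p2=3, p3=9, p4=4, p5=10, p6=10)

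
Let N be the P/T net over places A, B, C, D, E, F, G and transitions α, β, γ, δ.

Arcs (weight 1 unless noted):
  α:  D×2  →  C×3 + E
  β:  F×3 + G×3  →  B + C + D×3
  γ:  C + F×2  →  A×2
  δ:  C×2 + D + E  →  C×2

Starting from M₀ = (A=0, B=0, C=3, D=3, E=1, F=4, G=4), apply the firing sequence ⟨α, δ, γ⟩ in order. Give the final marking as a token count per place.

(A=2, B=0, C=5, D=0, E=1, F=2, G=4)

step 1: fire α:  (A=0, B=0, C=3, D=3, E=1, F=4, G=4) → (A=0, B=0, C=6, D=1, E=2, F=4, G=4)
step 2: fire δ:  (A=0, B=0, C=6, D=1, E=2, F=4, G=4) → (A=0, B=0, C=6, D=0, E=1, F=4, G=4)
step 3: fire γ:  (A=0, B=0, C=6, D=0, E=1, F=4, G=4) → (A=2, B=0, C=5, D=0, E=1, F=2, G=4)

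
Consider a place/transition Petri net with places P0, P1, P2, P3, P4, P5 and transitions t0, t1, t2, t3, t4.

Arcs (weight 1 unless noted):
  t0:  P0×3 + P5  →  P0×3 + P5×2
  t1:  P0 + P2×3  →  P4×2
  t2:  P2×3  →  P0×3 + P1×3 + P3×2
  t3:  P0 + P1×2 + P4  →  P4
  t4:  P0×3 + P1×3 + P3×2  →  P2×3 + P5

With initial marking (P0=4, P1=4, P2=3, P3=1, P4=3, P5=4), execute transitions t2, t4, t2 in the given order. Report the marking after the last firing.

step 1: fire t2:  (P0=4, P1=4, P2=3, P3=1, P4=3, P5=4) → (P0=7, P1=7, P2=0, P3=3, P4=3, P5=4)
step 2: fire t4:  (P0=7, P1=7, P2=0, P3=3, P4=3, P5=4) → (P0=4, P1=4, P2=3, P3=1, P4=3, P5=5)
step 3: fire t2:  (P0=4, P1=4, P2=3, P3=1, P4=3, P5=5) → (P0=7, P1=7, P2=0, P3=3, P4=3, P5=5)

(P0=7, P1=7, P2=0, P3=3, P4=3, P5=5)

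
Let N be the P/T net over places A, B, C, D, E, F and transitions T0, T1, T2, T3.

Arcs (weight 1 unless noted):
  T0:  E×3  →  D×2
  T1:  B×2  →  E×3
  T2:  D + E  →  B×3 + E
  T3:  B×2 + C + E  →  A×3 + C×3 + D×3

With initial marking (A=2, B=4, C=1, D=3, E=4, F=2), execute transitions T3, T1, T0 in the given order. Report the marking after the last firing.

step 1: fire T3:  (A=2, B=4, C=1, D=3, E=4, F=2) → (A=5, B=2, C=3, D=6, E=3, F=2)
step 2: fire T1:  (A=5, B=2, C=3, D=6, E=3, F=2) → (A=5, B=0, C=3, D=6, E=6, F=2)
step 3: fire T0:  (A=5, B=0, C=3, D=6, E=6, F=2) → (A=5, B=0, C=3, D=8, E=3, F=2)

(A=5, B=0, C=3, D=8, E=3, F=2)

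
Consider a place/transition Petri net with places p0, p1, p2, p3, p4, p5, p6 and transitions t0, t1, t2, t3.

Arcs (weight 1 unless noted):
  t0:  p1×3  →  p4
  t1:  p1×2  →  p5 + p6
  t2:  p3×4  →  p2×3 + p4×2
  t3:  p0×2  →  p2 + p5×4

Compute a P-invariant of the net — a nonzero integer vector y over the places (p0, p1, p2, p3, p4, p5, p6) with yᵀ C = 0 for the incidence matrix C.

Incidence matrix C (rows=places, cols=transitions):
       t0   t1   t2   t3
   p0   0    0    0   -2
   p1  -3   -2    0    0
   p2   0    0    3    1
   p3   0    0   -4    0
   p4   1    0    2    0
   p5   0    1    0    4
   p6   0    1    0    0

Candidate y = [2, 0, 4, 3, 0, 0, 0]; check y·C column-wise:
  col t0: 2·0 + 0·-3 + 4·0 + 3·0 + 0·1 = 0
  col t1: 2·0 + 0·-2 + 4·0 + 3·0 + 0·1 + 0·1 = 0
  col t2: 2·0 + 4·3 + 3·-4 + 0·2 = 0
  col t3: 2·-2 + 4·1 + 3·0 + 0·4 = 0

y = (p0:2, p1:0, p2:4, p3:3, p4:0, p5:0, p6:0)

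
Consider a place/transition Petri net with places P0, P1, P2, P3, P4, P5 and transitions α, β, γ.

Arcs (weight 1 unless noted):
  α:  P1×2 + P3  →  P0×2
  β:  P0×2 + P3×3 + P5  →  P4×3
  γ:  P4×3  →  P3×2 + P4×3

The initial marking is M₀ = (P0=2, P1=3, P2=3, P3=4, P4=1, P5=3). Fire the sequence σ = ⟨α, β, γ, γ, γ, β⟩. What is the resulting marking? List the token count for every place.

(P0=0, P1=1, P2=3, P3=3, P4=7, P5=1)

step 1: fire α:  (P0=2, P1=3, P2=3, P3=4, P4=1, P5=3) → (P0=4, P1=1, P2=3, P3=3, P4=1, P5=3)
step 2: fire β:  (P0=4, P1=1, P2=3, P3=3, P4=1, P5=3) → (P0=2, P1=1, P2=3, P3=0, P4=4, P5=2)
step 3: fire γ:  (P0=2, P1=1, P2=3, P3=0, P4=4, P5=2) → (P0=2, P1=1, P2=3, P3=2, P4=4, P5=2)
step 4: fire γ:  (P0=2, P1=1, P2=3, P3=2, P4=4, P5=2) → (P0=2, P1=1, P2=3, P3=4, P4=4, P5=2)
step 5: fire γ:  (P0=2, P1=1, P2=3, P3=4, P4=4, P5=2) → (P0=2, P1=1, P2=3, P3=6, P4=4, P5=2)
step 6: fire β:  (P0=2, P1=1, P2=3, P3=6, P4=4, P5=2) → (P0=0, P1=1, P2=3, P3=3, P4=7, P5=1)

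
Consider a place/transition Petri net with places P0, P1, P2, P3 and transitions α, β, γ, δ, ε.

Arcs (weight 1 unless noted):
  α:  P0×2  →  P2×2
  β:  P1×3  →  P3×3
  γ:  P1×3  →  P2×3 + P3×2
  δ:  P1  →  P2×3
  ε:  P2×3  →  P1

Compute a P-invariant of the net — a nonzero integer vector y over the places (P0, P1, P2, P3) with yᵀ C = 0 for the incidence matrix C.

Incidence matrix C (rows=places, cols=transitions):
        α    β    γ    δ    ε
   P0  -2    0    0    0    0
   P1   0   -3   -3   -1    1
   P2   2    0    3    3   -3
   P3   0    3    2    0    0

Candidate y = [1, 3, 1, 3]; check y·C column-wise:
  col α: 1·-2 + 3·0 + 1·2 + 3·0 = 0
  col β: 1·0 + 3·-3 + 1·0 + 3·3 = 0
  col γ: 1·0 + 3·-3 + 1·3 + 3·2 = 0
  col δ: 1·0 + 3·-1 + 1·3 + 3·0 = 0
  col ε: 1·0 + 3·1 + 1·-3 + 3·0 = 0

y = (P0:1, P1:3, P2:1, P3:3)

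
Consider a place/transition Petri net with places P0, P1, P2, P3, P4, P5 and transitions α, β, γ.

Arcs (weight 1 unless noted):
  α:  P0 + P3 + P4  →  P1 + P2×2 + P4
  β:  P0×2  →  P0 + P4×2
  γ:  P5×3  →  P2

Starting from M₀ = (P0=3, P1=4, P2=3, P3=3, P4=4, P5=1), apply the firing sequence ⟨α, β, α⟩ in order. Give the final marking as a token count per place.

(P0=0, P1=6, P2=7, P3=1, P4=6, P5=1)

step 1: fire α:  (P0=3, P1=4, P2=3, P3=3, P4=4, P5=1) → (P0=2, P1=5, P2=5, P3=2, P4=4, P5=1)
step 2: fire β:  (P0=2, P1=5, P2=5, P3=2, P4=4, P5=1) → (P0=1, P1=5, P2=5, P3=2, P4=6, P5=1)
step 3: fire α:  (P0=1, P1=5, P2=5, P3=2, P4=6, P5=1) → (P0=0, P1=6, P2=7, P3=1, P4=6, P5=1)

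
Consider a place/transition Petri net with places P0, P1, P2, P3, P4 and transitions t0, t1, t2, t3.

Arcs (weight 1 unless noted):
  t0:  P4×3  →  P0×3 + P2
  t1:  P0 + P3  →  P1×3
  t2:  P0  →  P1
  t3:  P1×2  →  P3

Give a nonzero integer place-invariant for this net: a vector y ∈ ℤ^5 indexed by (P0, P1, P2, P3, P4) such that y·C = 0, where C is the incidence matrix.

y = (P0:1, P1:1, P2:-3, P3:2, P4:0)

Incidence matrix C (rows=places, cols=transitions):
       t0   t1   t2   t3
   P0   3   -1   -1    0
   P1   0    3    1   -2
   P2   1    0    0    0
   P3   0   -1    0    1
   P4  -3    0    0    0

Candidate y = [1, 1, -3, 2, 0]; check y·C column-wise:
  col t0: 1·3 + 1·0 + -3·1 + 2·0 + 0·-3 = 0
  col t1: 1·-1 + 1·3 + -3·0 + 2·-1 = 0
  col t2: 1·-1 + 1·1 + -3·0 + 2·0 = 0
  col t3: 1·0 + 1·-2 + -3·0 + 2·1 = 0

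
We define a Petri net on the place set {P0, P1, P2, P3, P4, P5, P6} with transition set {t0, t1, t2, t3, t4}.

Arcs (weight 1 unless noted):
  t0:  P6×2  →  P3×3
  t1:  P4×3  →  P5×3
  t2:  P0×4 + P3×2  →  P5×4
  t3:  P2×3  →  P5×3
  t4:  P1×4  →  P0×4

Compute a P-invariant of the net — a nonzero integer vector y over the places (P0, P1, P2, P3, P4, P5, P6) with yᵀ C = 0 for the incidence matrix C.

y = (P0:1, P1:1, P2:1, P3:0, P4:1, P5:1, P6:0)

Incidence matrix C (rows=places, cols=transitions):
       t0   t1   t2   t3   t4
   P0   0    0   -4    0    4
   P1   0    0    0    0   -4
   P2   0    0    0   -3    0
   P3   3    0   -2    0    0
   P4   0   -3    0    0    0
   P5   0    3    4    3    0
   P6  -2    0    0    0    0

Candidate y = [1, 1, 1, 0, 1, 1, 0]; check y·C column-wise:
  col t0: 1·0 + 1·0 + 1·0 + 0·3 + 1·0 + 1·0 + 0·-2 = 0
  col t1: 1·0 + 1·0 + 1·0 + 1·-3 + 1·3 = 0
  col t2: 1·-4 + 1·0 + 1·0 + 0·-2 + 1·0 + 1·4 = 0
  col t3: 1·0 + 1·0 + 1·-3 + 1·0 + 1·3 = 0
  col t4: 1·4 + 1·-4 + 1·0 + 1·0 + 1·0 = 0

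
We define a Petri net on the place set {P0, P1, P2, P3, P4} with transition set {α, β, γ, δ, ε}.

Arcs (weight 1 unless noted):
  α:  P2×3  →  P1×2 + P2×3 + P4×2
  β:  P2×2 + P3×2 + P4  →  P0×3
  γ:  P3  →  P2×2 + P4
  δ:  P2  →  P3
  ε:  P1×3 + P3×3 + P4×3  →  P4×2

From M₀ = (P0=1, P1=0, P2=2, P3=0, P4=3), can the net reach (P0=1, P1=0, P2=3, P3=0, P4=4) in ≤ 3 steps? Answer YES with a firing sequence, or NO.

step 1: fire δ:  (P0=1, P1=0, P2=2, P3=0, P4=3) → (P0=1, P1=0, P2=1, P3=1, P4=3)
step 2: fire γ:  (P0=1, P1=0, P2=1, P3=1, P4=3) → (P0=1, P1=0, P2=3, P3=0, P4=4)

YES — reachable via ⟨δ, γ⟩ (2 firings)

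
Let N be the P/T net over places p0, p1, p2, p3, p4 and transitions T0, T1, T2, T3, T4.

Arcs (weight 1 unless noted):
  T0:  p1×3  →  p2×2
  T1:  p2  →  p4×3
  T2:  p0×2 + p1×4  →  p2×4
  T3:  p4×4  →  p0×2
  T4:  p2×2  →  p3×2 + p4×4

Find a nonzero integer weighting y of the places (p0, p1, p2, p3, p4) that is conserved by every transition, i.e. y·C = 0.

y = (p0:2, p1:2, p2:3, p3:1, p4:1)

Incidence matrix C (rows=places, cols=transitions):
       T0   T1   T2   T3   T4
   p0   0    0   -2    2    0
   p1  -3    0   -4    0    0
   p2   2   -1    4    0   -2
   p3   0    0    0    0    2
   p4   0    3    0   -4    4

Candidate y = [2, 2, 3, 1, 1]; check y·C column-wise:
  col T0: 2·0 + 2·-3 + 3·2 + 1·0 + 1·0 = 0
  col T1: 2·0 + 2·0 + 3·-1 + 1·0 + 1·3 = 0
  col T2: 2·-2 + 2·-4 + 3·4 + 1·0 + 1·0 = 0
  col T3: 2·2 + 2·0 + 3·0 + 1·0 + 1·-4 = 0
  col T4: 2·0 + 2·0 + 3·-2 + 1·2 + 1·4 = 0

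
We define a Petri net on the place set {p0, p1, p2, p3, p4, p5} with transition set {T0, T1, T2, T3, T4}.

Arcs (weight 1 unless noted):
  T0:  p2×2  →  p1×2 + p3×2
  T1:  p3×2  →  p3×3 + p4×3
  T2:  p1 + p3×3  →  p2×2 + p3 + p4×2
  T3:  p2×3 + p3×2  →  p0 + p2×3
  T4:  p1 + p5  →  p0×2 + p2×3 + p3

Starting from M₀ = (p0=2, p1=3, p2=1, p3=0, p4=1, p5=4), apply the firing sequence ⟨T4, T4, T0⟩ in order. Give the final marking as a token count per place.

step 1: fire T4:  (p0=2, p1=3, p2=1, p3=0, p4=1, p5=4) → (p0=4, p1=2, p2=4, p3=1, p4=1, p5=3)
step 2: fire T4:  (p0=4, p1=2, p2=4, p3=1, p4=1, p5=3) → (p0=6, p1=1, p2=7, p3=2, p4=1, p5=2)
step 3: fire T0:  (p0=6, p1=1, p2=7, p3=2, p4=1, p5=2) → (p0=6, p1=3, p2=5, p3=4, p4=1, p5=2)

(p0=6, p1=3, p2=5, p3=4, p4=1, p5=2)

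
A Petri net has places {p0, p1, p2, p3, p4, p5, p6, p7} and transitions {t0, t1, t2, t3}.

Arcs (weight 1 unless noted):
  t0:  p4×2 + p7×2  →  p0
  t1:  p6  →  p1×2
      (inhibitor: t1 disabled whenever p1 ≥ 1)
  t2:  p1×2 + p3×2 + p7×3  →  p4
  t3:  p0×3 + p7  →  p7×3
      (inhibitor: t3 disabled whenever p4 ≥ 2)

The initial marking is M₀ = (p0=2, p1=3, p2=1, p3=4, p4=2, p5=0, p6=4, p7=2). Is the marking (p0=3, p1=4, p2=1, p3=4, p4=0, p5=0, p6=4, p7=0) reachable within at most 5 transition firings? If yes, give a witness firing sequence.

NO — not reachable within 5 firings

depth 0: 1 marking
depth 1: 2 markings reached so far
depth 2: 2 markings reached so far
(frontier empty at depth 2; search complete)
target is not among the 2 markings reachable within 5 steps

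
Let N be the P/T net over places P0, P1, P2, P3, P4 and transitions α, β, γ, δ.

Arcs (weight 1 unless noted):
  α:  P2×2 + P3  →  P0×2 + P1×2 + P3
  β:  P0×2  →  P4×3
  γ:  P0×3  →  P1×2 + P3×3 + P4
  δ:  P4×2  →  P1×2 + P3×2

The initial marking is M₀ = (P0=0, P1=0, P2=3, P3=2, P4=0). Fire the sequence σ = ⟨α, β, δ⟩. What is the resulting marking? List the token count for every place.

(P0=0, P1=4, P2=1, P3=4, P4=1)

step 1: fire α:  (P0=0, P1=0, P2=3, P3=2, P4=0) → (P0=2, P1=2, P2=1, P3=2, P4=0)
step 2: fire β:  (P0=2, P1=2, P2=1, P3=2, P4=0) → (P0=0, P1=2, P2=1, P3=2, P4=3)
step 3: fire δ:  (P0=0, P1=2, P2=1, P3=2, P4=3) → (P0=0, P1=4, P2=1, P3=4, P4=1)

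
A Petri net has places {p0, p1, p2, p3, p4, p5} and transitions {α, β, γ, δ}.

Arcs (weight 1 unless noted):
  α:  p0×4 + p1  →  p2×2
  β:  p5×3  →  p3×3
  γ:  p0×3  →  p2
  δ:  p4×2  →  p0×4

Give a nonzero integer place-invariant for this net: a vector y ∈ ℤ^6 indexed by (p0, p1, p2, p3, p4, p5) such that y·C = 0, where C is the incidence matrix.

Incidence matrix C (rows=places, cols=transitions):
        α    β    γ    δ
   p0  -4    0   -3    4
   p1  -1    0    0    0
   p2   2    0    1    0
   p3   0    3    0    0
   p4   0    0    0   -2
   p5   0   -3    0    0

Candidate y = [1, 2, 3, 0, 2, 0]; check y·C column-wise:
  col α: 1·-4 + 2·-1 + 3·2 + 2·0 = 0
  col β: 1·0 + 2·0 + 3·0 + 0·3 + 2·0 + 0·-3 = 0
  col γ: 1·-3 + 2·0 + 3·1 + 2·0 = 0
  col δ: 1·4 + 2·0 + 3·0 + 2·-2 = 0

y = (p0:1, p1:2, p2:3, p3:0, p4:2, p5:0)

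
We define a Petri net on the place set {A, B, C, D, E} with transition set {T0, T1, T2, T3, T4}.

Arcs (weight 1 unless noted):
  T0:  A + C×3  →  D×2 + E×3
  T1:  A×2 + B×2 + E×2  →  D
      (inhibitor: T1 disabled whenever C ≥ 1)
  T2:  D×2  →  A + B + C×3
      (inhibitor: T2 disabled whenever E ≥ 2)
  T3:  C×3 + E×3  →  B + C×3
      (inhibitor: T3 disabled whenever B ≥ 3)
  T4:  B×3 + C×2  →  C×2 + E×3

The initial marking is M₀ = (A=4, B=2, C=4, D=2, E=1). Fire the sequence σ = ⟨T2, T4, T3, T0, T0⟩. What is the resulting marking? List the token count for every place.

step 1: fire T2:  (A=4, B=2, C=4, D=2, E=1) → (A=5, B=3, C=7, D=0, E=1)
step 2: fire T4:  (A=5, B=3, C=7, D=0, E=1) → (A=5, B=0, C=7, D=0, E=4)
step 3: fire T3:  (A=5, B=0, C=7, D=0, E=4) → (A=5, B=1, C=7, D=0, E=1)
step 4: fire T0:  (A=5, B=1, C=7, D=0, E=1) → (A=4, B=1, C=4, D=2, E=4)
step 5: fire T0:  (A=4, B=1, C=4, D=2, E=4) → (A=3, B=1, C=1, D=4, E=7)

(A=3, B=1, C=1, D=4, E=7)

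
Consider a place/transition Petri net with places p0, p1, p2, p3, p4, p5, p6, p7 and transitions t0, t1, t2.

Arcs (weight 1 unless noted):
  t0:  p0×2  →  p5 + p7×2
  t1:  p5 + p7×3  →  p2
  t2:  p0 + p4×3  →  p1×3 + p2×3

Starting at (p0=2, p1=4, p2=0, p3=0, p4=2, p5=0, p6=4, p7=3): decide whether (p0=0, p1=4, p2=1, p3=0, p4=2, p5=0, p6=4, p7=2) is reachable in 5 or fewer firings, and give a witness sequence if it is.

YES — reachable via ⟨t0, t1⟩ (2 firings)

step 1: fire t0:  (p0=2, p1=4, p2=0, p3=0, p4=2, p5=0, p6=4, p7=3) → (p0=0, p1=4, p2=0, p3=0, p4=2, p5=1, p6=4, p7=5)
step 2: fire t1:  (p0=0, p1=4, p2=0, p3=0, p4=2, p5=1, p6=4, p7=5) → (p0=0, p1=4, p2=1, p3=0, p4=2, p5=0, p6=4, p7=2)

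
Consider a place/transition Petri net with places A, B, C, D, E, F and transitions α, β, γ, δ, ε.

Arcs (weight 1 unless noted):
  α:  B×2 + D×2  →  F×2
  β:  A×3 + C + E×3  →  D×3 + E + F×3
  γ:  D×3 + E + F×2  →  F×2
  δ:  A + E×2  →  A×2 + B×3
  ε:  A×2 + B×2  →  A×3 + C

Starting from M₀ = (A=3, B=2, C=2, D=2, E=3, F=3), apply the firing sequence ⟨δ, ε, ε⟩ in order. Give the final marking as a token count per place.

(A=6, B=1, C=4, D=2, E=1, F=3)

step 1: fire δ:  (A=3, B=2, C=2, D=2, E=3, F=3) → (A=4, B=5, C=2, D=2, E=1, F=3)
step 2: fire ε:  (A=4, B=5, C=2, D=2, E=1, F=3) → (A=5, B=3, C=3, D=2, E=1, F=3)
step 3: fire ε:  (A=5, B=3, C=3, D=2, E=1, F=3) → (A=6, B=1, C=4, D=2, E=1, F=3)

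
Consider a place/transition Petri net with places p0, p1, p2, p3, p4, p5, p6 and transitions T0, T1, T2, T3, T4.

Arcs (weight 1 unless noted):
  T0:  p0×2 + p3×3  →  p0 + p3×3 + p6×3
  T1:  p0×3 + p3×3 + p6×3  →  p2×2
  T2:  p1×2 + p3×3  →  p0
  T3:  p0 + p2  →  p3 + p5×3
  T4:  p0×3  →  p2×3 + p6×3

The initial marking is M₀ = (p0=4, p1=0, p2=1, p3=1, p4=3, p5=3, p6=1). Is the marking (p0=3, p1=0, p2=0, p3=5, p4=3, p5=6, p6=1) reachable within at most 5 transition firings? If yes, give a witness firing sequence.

NO — not reachable within 5 firings

depth 0: 1 marking
depth 1: 3 markings reached so far
depth 2: 4 markings reached so far
depth 3: 4 markings reached so far
(frontier empty at depth 3; search complete)
target is not among the 4 markings reachable within 5 steps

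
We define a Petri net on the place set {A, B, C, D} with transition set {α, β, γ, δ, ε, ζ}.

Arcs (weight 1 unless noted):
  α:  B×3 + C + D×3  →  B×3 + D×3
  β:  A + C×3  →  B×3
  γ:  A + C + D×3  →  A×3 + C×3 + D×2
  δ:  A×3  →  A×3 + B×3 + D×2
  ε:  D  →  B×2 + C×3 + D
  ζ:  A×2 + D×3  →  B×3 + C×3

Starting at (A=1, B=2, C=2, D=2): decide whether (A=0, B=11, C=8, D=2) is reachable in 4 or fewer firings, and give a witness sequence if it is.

YES — reachable via ⟨ε, β, ε, ε⟩ (4 firings)

step 1: fire ε:  (A=1, B=2, C=2, D=2) → (A=1, B=4, C=5, D=2)
step 2: fire β:  (A=1, B=4, C=5, D=2) → (A=0, B=7, C=2, D=2)
step 3: fire ε:  (A=0, B=7, C=2, D=2) → (A=0, B=9, C=5, D=2)
step 4: fire ε:  (A=0, B=9, C=5, D=2) → (A=0, B=11, C=8, D=2)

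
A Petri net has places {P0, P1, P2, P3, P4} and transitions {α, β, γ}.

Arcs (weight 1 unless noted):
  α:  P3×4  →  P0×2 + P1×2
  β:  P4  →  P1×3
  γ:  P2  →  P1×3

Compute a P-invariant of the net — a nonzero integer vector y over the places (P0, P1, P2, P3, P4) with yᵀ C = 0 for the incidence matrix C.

y = (P0:2, P1:0, P2:0, P3:1, P4:0)

Incidence matrix C (rows=places, cols=transitions):
        α    β    γ
   P0   2    0    0
   P1   2    3    3
   P2   0    0   -1
   P3  -4    0    0
   P4   0   -1    0

Candidate y = [2, 0, 0, 1, 0]; check y·C column-wise:
  col α: 2·2 + 0·2 + 1·-4 = 0
  col β: 2·0 + 0·3 + 1·0 + 0·-1 = 0
  col γ: 2·0 + 0·3 + 0·-1 + 1·0 = 0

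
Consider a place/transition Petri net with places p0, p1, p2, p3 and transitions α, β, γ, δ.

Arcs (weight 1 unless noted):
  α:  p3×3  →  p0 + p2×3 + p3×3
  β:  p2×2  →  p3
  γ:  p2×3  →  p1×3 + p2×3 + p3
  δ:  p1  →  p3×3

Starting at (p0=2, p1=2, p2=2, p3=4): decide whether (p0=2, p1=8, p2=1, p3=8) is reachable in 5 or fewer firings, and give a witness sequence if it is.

NO — not reachable within 5 firings

depth 0: 1 marking
depth 1: 4 markings reached so far
depth 2: 10 markings reached so far
depth 3: 21 markings reached so far
depth 4: 39 markings reached so far
depth 5: 68 markings reached so far
target is not among the 68 markings reachable within 5 steps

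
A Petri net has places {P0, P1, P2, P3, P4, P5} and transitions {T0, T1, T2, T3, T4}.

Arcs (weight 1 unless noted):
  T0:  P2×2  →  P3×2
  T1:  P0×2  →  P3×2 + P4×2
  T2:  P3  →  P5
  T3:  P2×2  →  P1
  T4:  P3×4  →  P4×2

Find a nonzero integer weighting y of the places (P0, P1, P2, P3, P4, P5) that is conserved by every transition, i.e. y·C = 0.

y = (P0:3, P1:2, P2:1, P3:1, P4:2, P5:1)

Incidence matrix C (rows=places, cols=transitions):
       T0   T1   T2   T3   T4
   P0   0   -2    0    0    0
   P1   0    0    0    1    0
   P2  -2    0    0   -2    0
   P3   2    2   -1    0   -4
   P4   0    2    0    0    2
   P5   0    0    1    0    0

Candidate y = [3, 2, 1, 1, 2, 1]; check y·C column-wise:
  col T0: 3·0 + 2·0 + 1·-2 + 1·2 + 2·0 + 1·0 = 0
  col T1: 3·-2 + 2·0 + 1·0 + 1·2 + 2·2 + 1·0 = 0
  col T2: 3·0 + 2·0 + 1·0 + 1·-1 + 2·0 + 1·1 = 0
  col T3: 3·0 + 2·1 + 1·-2 + 1·0 + 2·0 + 1·0 = 0
  col T4: 3·0 + 2·0 + 1·0 + 1·-4 + 2·2 + 1·0 = 0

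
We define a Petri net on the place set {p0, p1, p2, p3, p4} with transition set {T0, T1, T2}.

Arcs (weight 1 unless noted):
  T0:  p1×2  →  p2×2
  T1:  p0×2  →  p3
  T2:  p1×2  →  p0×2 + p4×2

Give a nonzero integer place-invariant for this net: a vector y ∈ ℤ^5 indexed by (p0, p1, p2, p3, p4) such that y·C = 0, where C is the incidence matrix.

y = (p0:1, p1:1, p2:1, p3:2, p4:0)

Incidence matrix C (rows=places, cols=transitions):
       T0   T1   T2
   p0   0   -2    2
   p1  -2    0   -2
   p2   2    0    0
   p3   0    1    0
   p4   0    0    2

Candidate y = [1, 1, 1, 2, 0]; check y·C column-wise:
  col T0: 1·0 + 1·-2 + 1·2 + 2·0 = 0
  col T1: 1·-2 + 1·0 + 1·0 + 2·1 = 0
  col T2: 1·2 + 1·-2 + 1·0 + 2·0 + 0·2 = 0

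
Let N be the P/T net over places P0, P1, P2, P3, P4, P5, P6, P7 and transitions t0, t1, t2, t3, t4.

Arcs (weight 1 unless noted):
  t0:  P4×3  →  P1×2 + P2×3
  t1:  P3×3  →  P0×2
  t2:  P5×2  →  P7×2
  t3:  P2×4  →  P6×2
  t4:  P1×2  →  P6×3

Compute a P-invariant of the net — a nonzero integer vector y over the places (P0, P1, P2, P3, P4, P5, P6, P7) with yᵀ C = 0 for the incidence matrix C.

y = (P0:3, P1:0, P2:0, P3:2, P4:0, P5:0, P6:0, P7:0)

Incidence matrix C (rows=places, cols=transitions):
       t0   t1   t2   t3   t4
   P0   0    2    0    0    0
   P1   2    0    0    0   -2
   P2   3    0    0   -4    0
   P3   0   -3    0    0    0
   P4  -3    0    0    0    0
   P5   0    0   -2    0    0
   P6   0    0    0    2    3
   P7   0    0    2    0    0

Candidate y = [3, 0, 0, 2, 0, 0, 0, 0]; check y·C column-wise:
  col t0: 3·0 + 0·2 + 0·3 + 2·0 + 0·-3 = 0
  col t1: 3·2 + 2·-3 = 0
  col t2: 3·0 + 2·0 + 0·-2 + 0·2 = 0
  col t3: 3·0 + 0·-4 + 2·0 + 0·2 = 0
  col t4: 3·0 + 0·-2 + 2·0 + 0·3 = 0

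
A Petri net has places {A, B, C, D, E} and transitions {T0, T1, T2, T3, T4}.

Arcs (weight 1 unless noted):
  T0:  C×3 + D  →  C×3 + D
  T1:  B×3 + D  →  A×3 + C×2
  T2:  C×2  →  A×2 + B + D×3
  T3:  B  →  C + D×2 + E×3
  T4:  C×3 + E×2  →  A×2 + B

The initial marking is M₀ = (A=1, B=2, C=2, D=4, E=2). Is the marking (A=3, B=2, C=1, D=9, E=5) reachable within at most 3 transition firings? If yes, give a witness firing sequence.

YES — reachable via ⟨T2, T3⟩ (2 firings)

step 1: fire T2:  (A=1, B=2, C=2, D=4, E=2) → (A=3, B=3, C=0, D=7, E=2)
step 2: fire T3:  (A=3, B=3, C=0, D=7, E=2) → (A=3, B=2, C=1, D=9, E=5)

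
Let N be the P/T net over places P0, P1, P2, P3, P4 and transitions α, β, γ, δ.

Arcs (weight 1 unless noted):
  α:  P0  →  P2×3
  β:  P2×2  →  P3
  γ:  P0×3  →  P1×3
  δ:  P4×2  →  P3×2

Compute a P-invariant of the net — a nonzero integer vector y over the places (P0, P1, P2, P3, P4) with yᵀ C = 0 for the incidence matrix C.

Incidence matrix C (rows=places, cols=transitions):
        α    β    γ    δ
   P0  -1    0   -3    0
   P1   0    0    3    0
   P2   3   -2    0    0
   P3   0    1    0    2
   P4   0    0    0   -2

Candidate y = [3, 3, 1, 2, 2]; check y·C column-wise:
  col α: 3·-1 + 3·0 + 1·3 + 2·0 + 2·0 = 0
  col β: 3·0 + 3·0 + 1·-2 + 2·1 + 2·0 = 0
  col γ: 3·-3 + 3·3 + 1·0 + 2·0 + 2·0 = 0
  col δ: 3·0 + 3·0 + 1·0 + 2·2 + 2·-2 = 0

y = (P0:3, P1:3, P2:1, P3:2, P4:2)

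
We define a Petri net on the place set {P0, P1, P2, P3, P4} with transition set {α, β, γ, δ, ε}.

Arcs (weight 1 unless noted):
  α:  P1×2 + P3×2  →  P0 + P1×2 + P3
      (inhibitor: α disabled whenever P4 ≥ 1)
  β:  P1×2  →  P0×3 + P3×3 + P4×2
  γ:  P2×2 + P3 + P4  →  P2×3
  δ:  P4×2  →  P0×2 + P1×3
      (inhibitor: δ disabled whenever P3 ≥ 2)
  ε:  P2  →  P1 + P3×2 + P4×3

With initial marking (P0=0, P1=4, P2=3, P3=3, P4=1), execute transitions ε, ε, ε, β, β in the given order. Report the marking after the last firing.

step 1: fire ε:  (P0=0, P1=4, P2=3, P3=3, P4=1) → (P0=0, P1=5, P2=2, P3=5, P4=4)
step 2: fire ε:  (P0=0, P1=5, P2=2, P3=5, P4=4) → (P0=0, P1=6, P2=1, P3=7, P4=7)
step 3: fire ε:  (P0=0, P1=6, P2=1, P3=7, P4=7) → (P0=0, P1=7, P2=0, P3=9, P4=10)
step 4: fire β:  (P0=0, P1=7, P2=0, P3=9, P4=10) → (P0=3, P1=5, P2=0, P3=12, P4=12)
step 5: fire β:  (P0=3, P1=5, P2=0, P3=12, P4=12) → (P0=6, P1=3, P2=0, P3=15, P4=14)

(P0=6, P1=3, P2=0, P3=15, P4=14)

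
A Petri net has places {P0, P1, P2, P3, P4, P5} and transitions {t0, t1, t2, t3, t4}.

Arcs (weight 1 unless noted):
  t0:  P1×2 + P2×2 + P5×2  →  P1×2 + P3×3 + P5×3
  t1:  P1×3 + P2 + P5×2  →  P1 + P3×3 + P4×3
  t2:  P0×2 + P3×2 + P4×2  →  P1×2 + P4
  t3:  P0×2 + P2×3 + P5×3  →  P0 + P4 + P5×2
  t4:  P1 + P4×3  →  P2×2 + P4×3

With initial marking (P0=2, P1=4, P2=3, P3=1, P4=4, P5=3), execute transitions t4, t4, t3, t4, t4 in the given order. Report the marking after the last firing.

(P0=1, P1=0, P2=8, P3=1, P4=5, P5=2)

step 1: fire t4:  (P0=2, P1=4, P2=3, P3=1, P4=4, P5=3) → (P0=2, P1=3, P2=5, P3=1, P4=4, P5=3)
step 2: fire t4:  (P0=2, P1=3, P2=5, P3=1, P4=4, P5=3) → (P0=2, P1=2, P2=7, P3=1, P4=4, P5=3)
step 3: fire t3:  (P0=2, P1=2, P2=7, P3=1, P4=4, P5=3) → (P0=1, P1=2, P2=4, P3=1, P4=5, P5=2)
step 4: fire t4:  (P0=1, P1=2, P2=4, P3=1, P4=5, P5=2) → (P0=1, P1=1, P2=6, P3=1, P4=5, P5=2)
step 5: fire t4:  (P0=1, P1=1, P2=6, P3=1, P4=5, P5=2) → (P0=1, P1=0, P2=8, P3=1, P4=5, P5=2)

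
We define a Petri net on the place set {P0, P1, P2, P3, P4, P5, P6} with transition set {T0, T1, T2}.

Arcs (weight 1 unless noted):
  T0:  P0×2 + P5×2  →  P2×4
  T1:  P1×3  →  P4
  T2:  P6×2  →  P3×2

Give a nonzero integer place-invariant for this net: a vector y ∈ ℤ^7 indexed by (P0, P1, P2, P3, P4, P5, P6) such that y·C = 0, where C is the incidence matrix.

y = (P0:2, P1:0, P2:1, P3:0, P4:0, P5:0, P6:0)

Incidence matrix C (rows=places, cols=transitions):
       T0   T1   T2
   P0  -2    0    0
   P1   0   -3    0
   P2   4    0    0
   P3   0    0    2
   P4   0    1    0
   P5  -2    0    0
   P6   0    0   -2

Candidate y = [2, 0, 1, 0, 0, 0, 0]; check y·C column-wise:
  col T0: 2·-2 + 1·4 + 0·-2 = 0
  col T1: 2·0 + 0·-3 + 1·0 + 0·1 = 0
  col T2: 2·0 + 1·0 + 0·2 + 0·-2 = 0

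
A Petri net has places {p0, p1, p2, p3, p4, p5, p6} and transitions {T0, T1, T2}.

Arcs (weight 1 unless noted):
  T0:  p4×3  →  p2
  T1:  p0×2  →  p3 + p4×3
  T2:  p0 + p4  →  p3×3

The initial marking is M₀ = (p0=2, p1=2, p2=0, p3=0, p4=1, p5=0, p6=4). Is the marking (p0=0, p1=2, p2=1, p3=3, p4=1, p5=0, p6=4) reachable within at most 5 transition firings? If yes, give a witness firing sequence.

NO — not reachable within 5 firings

depth 0: 1 marking
depth 1: 3 markings reached so far
depth 2: 4 markings reached so far
depth 3: 4 markings reached so far
(frontier empty at depth 3; search complete)
target is not among the 4 markings reachable within 5 steps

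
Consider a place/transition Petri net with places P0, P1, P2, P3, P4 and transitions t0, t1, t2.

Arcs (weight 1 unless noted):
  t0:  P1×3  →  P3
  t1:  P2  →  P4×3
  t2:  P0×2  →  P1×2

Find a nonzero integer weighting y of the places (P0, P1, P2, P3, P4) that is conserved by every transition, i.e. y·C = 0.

Incidence matrix C (rows=places, cols=transitions):
       t0   t1   t2
   P0   0    0   -2
   P1  -3    0    2
   P2   0   -1    0
   P3   1    0    0
   P4   0    3    0

Candidate y = [1, 1, 0, 3, 0]; check y·C column-wise:
  col t0: 1·0 + 1·-3 + 3·1 = 0
  col t1: 1·0 + 1·0 + 0·-1 + 3·0 + 0·3 = 0
  col t2: 1·-2 + 1·2 + 3·0 = 0

y = (P0:1, P1:1, P2:0, P3:3, P4:0)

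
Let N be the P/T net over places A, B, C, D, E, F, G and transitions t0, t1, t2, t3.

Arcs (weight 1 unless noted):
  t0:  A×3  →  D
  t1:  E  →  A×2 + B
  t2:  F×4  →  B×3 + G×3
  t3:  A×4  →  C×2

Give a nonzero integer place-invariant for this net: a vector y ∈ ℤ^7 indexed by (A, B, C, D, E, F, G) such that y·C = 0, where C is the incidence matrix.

Incidence matrix C (rows=places, cols=transitions):
       t0   t1   t2   t3
    A  -3    2    0   -4
    B   0    1    3    0
    C   0    0    0    2
    D   1    0    0    0
    E   0   -1    0    0
    F   0    0   -4    0
    G   0    0    3    0

Candidate y = [1, 0, 2, 3, 2, 0, 0]; check y·C column-wise:
  col t0: 1·-3 + 2·0 + 3·1 + 2·0 = 0
  col t1: 1·2 + 0·1 + 2·0 + 3·0 + 2·-1 = 0
  col t2: 1·0 + 0·3 + 2·0 + 3·0 + 2·0 + 0·-4 + 0·3 = 0
  col t3: 1·-4 + 2·2 + 3·0 + 2·0 = 0

y = (A:1, B:0, C:2, D:3, E:2, F:0, G:0)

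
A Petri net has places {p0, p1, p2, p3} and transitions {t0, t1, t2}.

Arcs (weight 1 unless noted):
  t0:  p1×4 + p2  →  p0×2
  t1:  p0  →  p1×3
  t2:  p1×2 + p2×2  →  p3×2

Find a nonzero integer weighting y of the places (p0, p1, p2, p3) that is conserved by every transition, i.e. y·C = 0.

y = (p0:3, p1:1, p2:2, p3:3)

Incidence matrix C (rows=places, cols=transitions):
       t0   t1   t2
   p0   2   -1    0
   p1  -4    3   -2
   p2  -1    0   -2
   p3   0    0    2

Candidate y = [3, 1, 2, 3]; check y·C column-wise:
  col t0: 3·2 + 1·-4 + 2·-1 + 3·0 = 0
  col t1: 3·-1 + 1·3 + 2·0 + 3·0 = 0
  col t2: 3·0 + 1·-2 + 2·-2 + 3·2 = 0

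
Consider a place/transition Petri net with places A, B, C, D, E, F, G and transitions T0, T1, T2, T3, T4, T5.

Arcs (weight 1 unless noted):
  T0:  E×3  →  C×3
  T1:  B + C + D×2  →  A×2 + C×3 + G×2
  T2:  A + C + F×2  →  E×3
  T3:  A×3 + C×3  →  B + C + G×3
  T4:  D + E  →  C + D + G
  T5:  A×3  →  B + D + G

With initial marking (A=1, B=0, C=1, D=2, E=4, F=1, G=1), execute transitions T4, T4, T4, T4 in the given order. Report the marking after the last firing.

(A=1, B=0, C=5, D=2, E=0, F=1, G=5)

step 1: fire T4:  (A=1, B=0, C=1, D=2, E=4, F=1, G=1) → (A=1, B=0, C=2, D=2, E=3, F=1, G=2)
step 2: fire T4:  (A=1, B=0, C=2, D=2, E=3, F=1, G=2) → (A=1, B=0, C=3, D=2, E=2, F=1, G=3)
step 3: fire T4:  (A=1, B=0, C=3, D=2, E=2, F=1, G=3) → (A=1, B=0, C=4, D=2, E=1, F=1, G=4)
step 4: fire T4:  (A=1, B=0, C=4, D=2, E=1, F=1, G=4) → (A=1, B=0, C=5, D=2, E=0, F=1, G=5)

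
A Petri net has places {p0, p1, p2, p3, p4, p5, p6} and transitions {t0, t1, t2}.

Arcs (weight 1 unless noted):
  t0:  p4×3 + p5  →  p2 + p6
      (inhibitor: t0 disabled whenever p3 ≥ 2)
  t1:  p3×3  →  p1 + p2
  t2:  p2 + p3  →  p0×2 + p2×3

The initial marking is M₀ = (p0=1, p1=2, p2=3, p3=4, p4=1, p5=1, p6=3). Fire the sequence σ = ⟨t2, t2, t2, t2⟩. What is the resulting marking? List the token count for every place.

(p0=9, p1=2, p2=11, p3=0, p4=1, p5=1, p6=3)

step 1: fire t2:  (p0=1, p1=2, p2=3, p3=4, p4=1, p5=1, p6=3) → (p0=3, p1=2, p2=5, p3=3, p4=1, p5=1, p6=3)
step 2: fire t2:  (p0=3, p1=2, p2=5, p3=3, p4=1, p5=1, p6=3) → (p0=5, p1=2, p2=7, p3=2, p4=1, p5=1, p6=3)
step 3: fire t2:  (p0=5, p1=2, p2=7, p3=2, p4=1, p5=1, p6=3) → (p0=7, p1=2, p2=9, p3=1, p4=1, p5=1, p6=3)
step 4: fire t2:  (p0=7, p1=2, p2=9, p3=1, p4=1, p5=1, p6=3) → (p0=9, p1=2, p2=11, p3=0, p4=1, p5=1, p6=3)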